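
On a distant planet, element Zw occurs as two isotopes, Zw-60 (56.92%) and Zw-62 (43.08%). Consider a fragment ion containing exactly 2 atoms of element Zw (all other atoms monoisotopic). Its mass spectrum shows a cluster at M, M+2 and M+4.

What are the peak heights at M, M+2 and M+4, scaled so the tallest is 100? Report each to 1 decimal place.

66.1 : 100.0 : 37.8

The 2 Zw atoms are independent, so intensities follow the terms of (0.5692 + 0.4308)^2.
P(M) = 0.5692^2 = 0.323989
P(M+2) = 2 × 0.5692^1 × 0.4308^1 = 0.490423
P(M+4) = 0.4308^2 = 0.185589
The M+2 peak is largest (0.490423); scaling to 100 gives 66.1 : 100.0 : 37.8.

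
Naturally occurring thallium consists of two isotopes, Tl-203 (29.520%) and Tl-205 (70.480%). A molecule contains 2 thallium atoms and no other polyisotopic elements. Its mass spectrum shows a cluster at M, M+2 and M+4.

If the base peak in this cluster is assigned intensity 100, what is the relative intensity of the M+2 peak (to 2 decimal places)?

83.77

Term probabilities: M 0.0871, M+2 0.4161, M+4 0.4967. Base peak = M+4.
P(M+4) = C(2,2) × 0.29520^0 × 0.70480^2 = 1 × 1.0000 × 0.49674304 = 0.496743 (base)
P(M+2) = C(2,1) × 0.29520^1 × 0.70480^1 = 2 × 0.2952 × 0.7048 = 0.416114
Relative intensity = 0.416114 / 0.496743 × 100 = 83.77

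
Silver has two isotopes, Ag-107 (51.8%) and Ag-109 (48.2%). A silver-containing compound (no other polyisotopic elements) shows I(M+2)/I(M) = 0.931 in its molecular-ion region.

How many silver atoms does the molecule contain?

The M+2/M ratio from n Ag atoms is n · q/p = n · 0.482/0.518.
n = 0.931 × 0.518/0.482 = 1.00 ≈ 1

1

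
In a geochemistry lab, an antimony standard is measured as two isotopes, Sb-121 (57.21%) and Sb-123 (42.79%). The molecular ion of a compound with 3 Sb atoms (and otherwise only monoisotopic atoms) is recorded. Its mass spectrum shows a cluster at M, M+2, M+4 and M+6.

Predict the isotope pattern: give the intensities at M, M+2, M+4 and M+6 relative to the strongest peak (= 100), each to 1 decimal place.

Each Sb atom is independently Sb-121 (p = 0.5721) or Sb-123 (q = 0.4279); the cluster is the binomial expansion (p + q)^3.
P(M) = 0.5721^3 = 0.187247
P(M+2) = 3 × 0.5721^2 × 0.4279^1 = 0.420153
P(M+4) = 3 × 0.5721^1 × 0.4279^2 = 0.314252
P(M+6) = 0.4279^3 = 0.078348
The M+2 peak is largest (0.420153); scaling to 100 gives 44.6 : 100.0 : 74.8 : 18.6.

44.6 : 100.0 : 74.8 : 18.6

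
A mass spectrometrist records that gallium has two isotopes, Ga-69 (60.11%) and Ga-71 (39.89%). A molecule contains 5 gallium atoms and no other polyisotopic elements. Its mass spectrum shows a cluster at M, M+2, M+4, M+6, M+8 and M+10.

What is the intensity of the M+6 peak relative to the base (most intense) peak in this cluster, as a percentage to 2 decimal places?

Binomial terms of (0.6011 + 0.3989)^5: M 0.0785, M+2 0.2604, M+4 0.3456, M+6 0.2293, M+8 0.0761, M+10 0.0101 → M+4 is the base peak.
P(M+4) = C(5,2) × 0.6011^3 × 0.3989^2 = 10 × 0.21719018 × 0.15912121 = 0.345596 (base)
P(M+6) = C(5,3) × 0.6011^2 × 0.3989^3 = 10 × 0.36132121 × 0.06347345 = 0.229343
Relative intensity = 0.229343 / 0.345596 × 100 = 66.36

66.36%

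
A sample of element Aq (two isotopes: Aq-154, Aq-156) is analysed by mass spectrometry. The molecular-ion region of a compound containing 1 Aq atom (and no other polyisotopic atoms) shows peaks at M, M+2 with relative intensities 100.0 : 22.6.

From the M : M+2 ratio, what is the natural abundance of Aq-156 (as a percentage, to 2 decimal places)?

Let p = fractional abundance of Aq-154. I(M+2)/I(M) = [C(1,1)·p^0·(1−p)] / p^1 = 1·(1−p)/p = 22.6/100.0 = 0.2260
(1−p)/p = 0.2260/1 = 0.2260  ⇒  p = 1/(1 + 0.2260) = 0.8157
Aq-154: 81.57%, Aq-156: 18.43%.

18.43%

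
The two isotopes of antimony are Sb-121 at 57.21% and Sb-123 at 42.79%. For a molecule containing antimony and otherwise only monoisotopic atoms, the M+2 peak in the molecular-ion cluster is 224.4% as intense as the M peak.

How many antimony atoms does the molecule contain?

3

For n independent Sb atoms, I(M+2)/I(M) = n · (abundance Sb-123) / (abundance Sb-121) = n · 0.4279/0.5721.
n = 2.244 × 0.5721/0.4279 = 3.00 ≈ 3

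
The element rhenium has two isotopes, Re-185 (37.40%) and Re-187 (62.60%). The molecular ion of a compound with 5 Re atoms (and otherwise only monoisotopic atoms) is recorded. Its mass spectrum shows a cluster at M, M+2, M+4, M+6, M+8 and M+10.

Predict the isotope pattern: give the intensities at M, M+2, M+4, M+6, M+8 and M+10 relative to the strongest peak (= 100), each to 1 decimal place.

2.1 : 17.8 : 59.7 : 100.0 : 83.7 : 28.0

The 5 Re atoms are independent, so intensities follow the terms of (0.3740 + 0.6260)^5.
P(M) = 0.3740^5 = 0.007317
P(M+2) = 5 × 0.3740^4 × 0.6260^1 = 0.061239
P(M+4) = 10 × 0.3740^3 × 0.6260^2 = 0.205005
P(M+6) = 10 × 0.3740^2 × 0.6260^3 = 0.343136
P(M+8) = 5 × 0.3740^1 × 0.6260^4 = 0.287170
P(M+10) = 0.6260^5 = 0.096133
The M+6 peak is largest (0.343136); scaling to 100 gives 2.1 : 17.8 : 59.7 : 100.0 : 83.7 : 28.0.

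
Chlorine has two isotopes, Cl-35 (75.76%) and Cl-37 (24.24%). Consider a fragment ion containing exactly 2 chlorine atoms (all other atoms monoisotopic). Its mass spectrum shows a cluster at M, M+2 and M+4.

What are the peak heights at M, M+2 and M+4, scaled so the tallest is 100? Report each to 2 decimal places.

Each Cl atom is independently Cl-35 (p = 0.7576) or Cl-37 (q = 0.2424); the cluster is the binomial expansion (p + q)^2.
P(M) = 0.7576^2 = 0.573958
P(M+2) = 2 × 0.7576^1 × 0.2424^1 = 0.367284
P(M+4) = 0.2424^2 = 0.058758
The M peak is largest (0.573958); scaling to 100 gives 100.00 : 63.99 : 10.24.

100.00 : 63.99 : 10.24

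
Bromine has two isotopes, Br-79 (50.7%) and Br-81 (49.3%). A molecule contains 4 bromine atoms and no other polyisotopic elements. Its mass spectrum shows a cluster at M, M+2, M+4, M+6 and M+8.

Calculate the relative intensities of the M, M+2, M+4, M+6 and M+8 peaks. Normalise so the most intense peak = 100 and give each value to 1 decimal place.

The 4 Br atoms are independent, so intensities follow the terms of (0.507 + 0.493)^4.
P(M) = 0.507^4 = 0.066074
P(M+2) = 4 × 0.507^3 × 0.493^1 = 0.256999
P(M+4) = 6 × 0.507^2 × 0.493^2 = 0.374853
P(M+6) = 4 × 0.507^1 × 0.493^3 = 0.243001
P(M+8) = 0.493^4 = 0.059073
The M+4 peak is largest (0.374853); scaling to 100 gives 17.6 : 68.6 : 100.0 : 64.8 : 15.8.

17.6 : 68.6 : 100.0 : 64.8 : 15.8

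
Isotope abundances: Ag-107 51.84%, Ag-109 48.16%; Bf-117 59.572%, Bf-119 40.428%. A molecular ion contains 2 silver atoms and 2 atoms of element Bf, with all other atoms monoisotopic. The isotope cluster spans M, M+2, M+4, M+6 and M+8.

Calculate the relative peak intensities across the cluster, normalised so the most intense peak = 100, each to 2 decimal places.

Silver pattern (n=2): 0.26873856 : 0.49932288 : 0.23193856
Element Bf pattern (n=2): 0.35488232 : 0.48167536 : 0.16344232
Convolve the two distributions (both contribute in 2-u steps):
  M: 0.26873856×0.35488232 = 0.095371
  M+2: 0.26873856×0.48167536 + 0.49932288×0.35488232 = 0.306646
  M+4: 0.26873856×0.16344232 + 0.49932288×0.48167536 + 0.23193856×0.35488232 = 0.366746
  M+6: 0.49932288×0.16344232 + 0.23193856×0.48167536 = 0.193330
  M+8: 0.23193856×0.16344232 = 0.037909
Scale to base peak (0.366746) = 100: 26.00 : 83.61 : 100.00 : 52.71 : 10.34

26.00 : 83.61 : 100.00 : 52.71 : 10.34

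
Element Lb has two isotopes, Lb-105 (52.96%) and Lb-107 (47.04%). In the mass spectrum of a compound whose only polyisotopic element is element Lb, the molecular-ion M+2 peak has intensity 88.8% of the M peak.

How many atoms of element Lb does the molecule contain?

The M+2/M ratio from n Lb atoms is n · q/p = n · 0.4704/0.5296.
n = 0.888 × 0.5296/0.4704 = 1.00 ≈ 1

1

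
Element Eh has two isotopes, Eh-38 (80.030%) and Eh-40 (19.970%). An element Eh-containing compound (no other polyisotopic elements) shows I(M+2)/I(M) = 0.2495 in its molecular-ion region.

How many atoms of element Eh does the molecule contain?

1

With n Eh atoms, P(M+2)/P(M) = C(n,1)·p^(n−1)q / p^n = n·q/p = n · 0.19970/0.80030.
n = 0.2495 × 0.80030/0.19970 = 1.00 ≈ 1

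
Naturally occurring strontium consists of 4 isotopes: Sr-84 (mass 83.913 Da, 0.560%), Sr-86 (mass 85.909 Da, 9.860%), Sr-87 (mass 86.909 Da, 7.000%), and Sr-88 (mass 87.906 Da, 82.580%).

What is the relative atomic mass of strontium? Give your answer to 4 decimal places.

87.6169 Da

Weight each isotope mass by its fractional abundance: 0.00560 × 83.913 + 0.09860 × 85.909 + 0.07000 × 86.909 + 0.82580 × 87.906
= 0.46991 + 8.47063 + 6.08363 + 72.59277 = 87.61694 Da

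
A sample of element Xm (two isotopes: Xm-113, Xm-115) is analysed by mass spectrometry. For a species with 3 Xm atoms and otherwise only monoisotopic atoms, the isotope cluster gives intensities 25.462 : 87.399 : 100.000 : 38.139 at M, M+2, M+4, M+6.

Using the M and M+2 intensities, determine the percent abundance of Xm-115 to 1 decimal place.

Let p = fractional abundance of Xm-113. I(M+2)/I(M) = [C(3,1)·p^2·(1−p)] / p^3 = 3·(1−p)/p = 87.399/25.462 = 3.4325
(1−p)/p = 3.4325/3 = 1.1442  ⇒  p = 1/(1 + 1.1442) = 0.4664
Xm-113: 46.6%, Xm-115: 53.4%.

53.4%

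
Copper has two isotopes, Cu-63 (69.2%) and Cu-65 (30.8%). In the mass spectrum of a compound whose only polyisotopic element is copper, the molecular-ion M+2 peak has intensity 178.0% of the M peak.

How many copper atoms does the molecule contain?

With n Cu atoms, P(M+2)/P(M) = C(n,1)·p^(n−1)q / p^n = n·q/p = n · 0.308/0.692.
n = 1.780 × 0.692/0.308 = 4.00 ≈ 4

4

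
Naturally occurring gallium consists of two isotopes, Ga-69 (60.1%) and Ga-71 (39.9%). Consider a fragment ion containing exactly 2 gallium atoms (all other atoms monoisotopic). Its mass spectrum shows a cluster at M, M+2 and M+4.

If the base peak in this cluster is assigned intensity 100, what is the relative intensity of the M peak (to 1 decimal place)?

75.3

Binomial terms of (0.601 + 0.399)^2: M 0.3612, M+2 0.4796, M+4 0.1592 → M+2 is the base peak.
P(M+2) = C(2,1) × 0.601^1 × 0.399^1 = 2 × 0.6010 × 0.3990 = 0.479598 (base)
P(M) = C(2,0) × 0.601^2 × 0.399^0 = 1 × 0.361201 × 1.0000 = 0.361201
Relative intensity = 0.361201 / 0.479598 × 100 = 75.3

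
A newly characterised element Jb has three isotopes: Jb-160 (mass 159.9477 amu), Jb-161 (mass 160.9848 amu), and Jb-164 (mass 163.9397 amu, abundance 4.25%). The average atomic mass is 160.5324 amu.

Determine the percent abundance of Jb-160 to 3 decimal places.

55.731%

Let x and y be the fractions of Jb-160 and Jb-161. Then x + y = 1 − 0.0425 = 0.9575 and 159.9477x + 160.9848y = 160.5324 − 0.0425×163.9397 = 153.56496275.
Substituting: 159.9477x + 160.9848(0.9575 − x) = 153.56496275
(159.9477 − 160.9848)x = -0.57798325  ⇒  x = 0.55731, y = 0.40019
Jb-160: 55.731%, Jb-161: 40.019%.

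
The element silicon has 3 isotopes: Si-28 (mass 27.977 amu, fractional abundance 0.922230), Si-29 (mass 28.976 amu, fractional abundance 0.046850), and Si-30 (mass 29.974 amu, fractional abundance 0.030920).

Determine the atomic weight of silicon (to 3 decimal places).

Average mass = Σ (abundance × isotope mass) = 0.922230 × 27.977 + 0.046850 × 28.976 + 0.030920 × 29.974
= 25.8012 + 1.3575 + 0.9268 = 28.0855 amu

28.086 amu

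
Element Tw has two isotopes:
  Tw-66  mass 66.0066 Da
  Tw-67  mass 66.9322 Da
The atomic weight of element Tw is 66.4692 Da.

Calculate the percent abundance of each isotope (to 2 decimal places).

With x = fraction of Tw-66 (so Tw-67 is 1 − x):
66.0066·x + 66.9322·(1 − x) = 66.4692
(66.0066 − 66.9322)·x = 66.4692 − 66.9322
x = -0.4630 / -0.9256 = 0.50022 → 50.02% Tw-66, 49.98% Tw-67.

Tw-66: 50.02%, Tw-67: 49.98%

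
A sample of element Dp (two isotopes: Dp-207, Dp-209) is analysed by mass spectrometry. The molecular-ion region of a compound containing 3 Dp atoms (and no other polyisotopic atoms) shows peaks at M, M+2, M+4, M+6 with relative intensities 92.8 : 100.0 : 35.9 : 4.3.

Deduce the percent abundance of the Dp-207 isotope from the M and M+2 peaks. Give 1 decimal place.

If p is the fraction of Dp that is Dp-207, then I(M+2)/I(M) = [C(3,1)·p^2·(1−p)] / p^3 = 3·(1−p)/p = 100.0/92.8 = 1.0776
(1−p)/p = 1.0776/3 = 0.3592  ⇒  p = 1/(1 + 0.3592) = 0.7357
Dp-207: 73.6%, Dp-209: 26.4%.

73.6%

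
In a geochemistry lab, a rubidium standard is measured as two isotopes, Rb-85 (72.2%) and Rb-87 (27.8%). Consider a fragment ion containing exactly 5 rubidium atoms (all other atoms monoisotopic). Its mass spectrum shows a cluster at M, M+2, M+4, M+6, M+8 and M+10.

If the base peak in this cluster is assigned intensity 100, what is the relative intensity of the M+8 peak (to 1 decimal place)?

5.7

Term probabilities: M 0.1962, M+2 0.3777, M+4 0.2909, M+6 0.1120, M+8 0.0216, M+10 0.0017. Base peak = M+2.
P(M+2) = C(5,1) × 0.722^4 × 0.278^1 = 5 × 0.27173701 × 0.2780 = 0.377714 (base)
P(M+8) = C(5,4) × 0.722^1 × 0.278^4 = 5 × 0.7220 × 0.00597282 = 0.021562
Relative intensity = 0.021562 / 0.377714 × 100 = 5.7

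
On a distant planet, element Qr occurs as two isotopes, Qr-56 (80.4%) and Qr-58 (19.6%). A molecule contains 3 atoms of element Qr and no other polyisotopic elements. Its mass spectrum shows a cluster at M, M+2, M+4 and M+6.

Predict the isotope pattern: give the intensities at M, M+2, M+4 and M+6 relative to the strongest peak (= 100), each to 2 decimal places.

The 3 Qr atoms are independent, so intensities follow the terms of (0.804 + 0.196)^3.
P(M) = 0.804^3 = 0.519718
P(M+2) = 3 × 0.804^2 × 0.196^1 = 0.380093
P(M+4) = 3 × 0.804^1 × 0.196^2 = 0.092659
P(M+6) = 0.196^3 = 0.007530
The M peak is largest (0.519718); scaling to 100 gives 100.00 : 73.13 : 17.83 : 1.45.

100.00 : 73.13 : 17.83 : 1.45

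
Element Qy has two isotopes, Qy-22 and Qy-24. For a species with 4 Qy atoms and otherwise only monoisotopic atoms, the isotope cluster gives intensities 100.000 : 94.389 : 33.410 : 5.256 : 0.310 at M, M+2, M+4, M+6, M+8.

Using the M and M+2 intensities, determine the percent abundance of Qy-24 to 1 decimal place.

If p is the fraction of Qy that is Qy-22, then I(M+2)/I(M) = [C(4,1)·p^3·(1−p)] / p^4 = 4·(1−p)/p = 94.389/100.000 = 0.9439
(1−p)/p = 0.9439/4 = 0.2360  ⇒  p = 1/(1 + 0.2360) = 0.8091
Qy-22: 80.9%, Qy-24: 19.1%.

19.1%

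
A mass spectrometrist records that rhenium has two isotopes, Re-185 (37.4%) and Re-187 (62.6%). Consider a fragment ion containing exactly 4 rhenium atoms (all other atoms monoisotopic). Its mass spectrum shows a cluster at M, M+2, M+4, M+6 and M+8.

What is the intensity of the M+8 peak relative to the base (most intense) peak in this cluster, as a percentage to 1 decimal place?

41.8%

Binomial terms of (0.374 + 0.626)^4: M 0.0196, M+2 0.1310, M+4 0.3289, M+6 0.3670, M+8 0.1536 → M+6 is the base peak.
P(M+6) = C(4,3) × 0.374^1 × 0.626^3 = 4 × 0.3740 × 0.24531438 = 0.366990 (base)
P(M+8) = C(4,4) × 0.374^0 × 0.626^4 = 1 × 1.0000 × 0.1535668 = 0.153567
Relative intensity = 0.153567 / 0.366990 × 100 = 41.8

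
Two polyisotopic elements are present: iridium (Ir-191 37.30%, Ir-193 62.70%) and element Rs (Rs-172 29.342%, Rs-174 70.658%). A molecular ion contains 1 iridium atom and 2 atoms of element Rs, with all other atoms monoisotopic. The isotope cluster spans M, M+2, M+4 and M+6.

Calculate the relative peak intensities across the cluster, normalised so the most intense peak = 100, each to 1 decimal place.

Iridium pattern (n=1): 0.3730 : 0.6270
Element Rs pattern (n=2): 0.0860953 : 0.41464941 : 0.4992553
Convolve the two distributions (both contribute in 2-u steps):
  M: 0.3730×0.0860953 = 0.032114
  M+2: 0.3730×0.41464941 + 0.6270×0.0860953 = 0.208646
  M+4: 0.3730×0.4992553 + 0.6270×0.41464941 = 0.446207
  M+6: 0.6270×0.4992553 = 0.313033
Scale to base peak (0.446207) = 100: 7.2 : 46.8 : 100.0 : 70.2

7.2 : 46.8 : 100.0 : 70.2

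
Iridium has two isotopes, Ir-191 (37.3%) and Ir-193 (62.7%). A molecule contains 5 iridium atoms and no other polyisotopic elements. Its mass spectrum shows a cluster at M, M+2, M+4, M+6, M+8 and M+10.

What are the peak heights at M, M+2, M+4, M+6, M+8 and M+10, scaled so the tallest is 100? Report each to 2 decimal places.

Each Ir atom is independently Ir-191 (p = 0.373) or Ir-193 (q = 0.627); the cluster is the binomial expansion (p + q)^5.
P(M) = 0.373^5 = 0.007220
P(M+2) = 5 × 0.373^4 × 0.627^1 = 0.060684
P(M+4) = 10 × 0.373^3 × 0.627^2 = 0.204015
P(M+6) = 10 × 0.373^2 × 0.627^3 = 0.342942
P(M+8) = 5 × 0.373^1 × 0.627^4 = 0.288237
P(M+10) = 0.627^5 = 0.096903
The M+6 peak is largest (0.342942); scaling to 100 gives 2.11 : 17.70 : 59.49 : 100.00 : 84.05 : 28.26.

2.11 : 17.70 : 59.49 : 100.00 : 84.05 : 28.26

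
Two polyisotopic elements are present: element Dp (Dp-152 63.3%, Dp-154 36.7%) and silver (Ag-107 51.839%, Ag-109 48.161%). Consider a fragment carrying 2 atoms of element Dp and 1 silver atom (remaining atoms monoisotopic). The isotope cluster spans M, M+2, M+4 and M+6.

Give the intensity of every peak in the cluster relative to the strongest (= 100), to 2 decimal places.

Element Dp pattern (n=2): 0.400689 : 0.464622 : 0.134689
Silver pattern (n=1): 0.51839 : 0.48161
Convolve the two distributions (both contribute in 2-u steps):
  M: 0.400689×0.51839 = 0.207713
  M+2: 0.400689×0.48161 + 0.464622×0.51839 = 0.433831
  M+4: 0.464622×0.48161 + 0.134689×0.51839 = 0.293588
  M+6: 0.134689×0.48161 = 0.064868
Scale to base peak (0.433831) = 100: 47.88 : 100.00 : 67.67 : 14.95

47.88 : 100.00 : 67.67 : 14.95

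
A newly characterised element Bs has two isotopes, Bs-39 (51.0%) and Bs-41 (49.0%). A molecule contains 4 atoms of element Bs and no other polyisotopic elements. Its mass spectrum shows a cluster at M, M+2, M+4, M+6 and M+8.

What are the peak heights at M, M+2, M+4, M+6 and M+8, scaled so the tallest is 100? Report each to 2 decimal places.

The 4 Bs atoms are independent, so intensities follow the terms of (0.510 + 0.490)^4.
P(M) = 0.510^4 = 0.067652
P(M+2) = 4 × 0.510^3 × 0.490^1 = 0.259996
P(M+4) = 6 × 0.510^2 × 0.490^2 = 0.374700
P(M+6) = 4 × 0.510^1 × 0.490^3 = 0.240004
P(M+8) = 0.490^4 = 0.057648
The M+4 peak is largest (0.374700); scaling to 100 gives 18.05 : 69.39 : 100.00 : 64.05 : 15.39.

18.05 : 69.39 : 100.00 : 64.05 : 15.39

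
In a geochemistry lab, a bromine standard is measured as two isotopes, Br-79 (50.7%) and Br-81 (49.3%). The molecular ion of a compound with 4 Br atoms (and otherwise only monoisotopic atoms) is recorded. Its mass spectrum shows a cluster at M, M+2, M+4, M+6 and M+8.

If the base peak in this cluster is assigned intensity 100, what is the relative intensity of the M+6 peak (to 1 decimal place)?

64.8

Binomial terms of (0.507 + 0.493)^4: M 0.0661, M+2 0.2570, M+4 0.3749, M+6 0.2430, M+8 0.0591 → M+4 is the base peak.
P(M+4) = C(4,2) × 0.507^2 × 0.493^2 = 6 × 0.257049 × 0.243049 = 0.374853 (base)
P(M+6) = C(4,3) × 0.507^1 × 0.493^3 = 4 × 0.5070 × 0.11982316 = 0.243001
Relative intensity = 0.243001 / 0.374853 × 100 = 64.8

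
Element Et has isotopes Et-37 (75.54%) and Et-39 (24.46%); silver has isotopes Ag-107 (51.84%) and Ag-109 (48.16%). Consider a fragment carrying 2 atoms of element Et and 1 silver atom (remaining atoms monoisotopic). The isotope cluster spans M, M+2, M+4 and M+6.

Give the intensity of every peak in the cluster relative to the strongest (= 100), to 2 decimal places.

63.43 : 100.00 : 44.81 : 6.18

Element Et pattern (n=2): 0.57062916 : 0.36954168 : 0.05982916
Silver pattern (n=1): 0.5184 : 0.4816
Convolve the two distributions (both contribute in 2-u steps):
  M: 0.57062916×0.5184 = 0.295814
  M+2: 0.57062916×0.4816 + 0.36954168×0.5184 = 0.466385
  M+4: 0.36954168×0.4816 + 0.05982916×0.5184 = 0.208987
  M+6: 0.05982916×0.4816 = 0.028814
Scale to base peak (0.466385) = 100: 63.43 : 100.00 : 44.81 : 6.18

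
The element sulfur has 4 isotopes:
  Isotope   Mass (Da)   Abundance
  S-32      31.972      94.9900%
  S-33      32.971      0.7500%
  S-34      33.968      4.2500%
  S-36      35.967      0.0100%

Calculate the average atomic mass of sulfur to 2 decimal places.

Ar = Σ fᵢ·mᵢ = 0.949900 × 31.972 + 0.007500 × 32.971 + 0.042500 × 33.968 + 0.000100 × 35.967
= 30.3702 + 0.2473 + 1.4436 + 0.0036 = 32.0647 Da

32.06 Da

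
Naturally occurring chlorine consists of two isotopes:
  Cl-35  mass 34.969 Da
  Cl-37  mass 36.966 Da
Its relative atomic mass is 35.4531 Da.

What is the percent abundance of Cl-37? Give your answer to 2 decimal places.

Writing the weighted mean with unknown fraction x of Cl-35:
34.969·x + 36.966·(1 − x) = 35.4531
(34.969 − 36.966)·x = 35.4531 − 36.966
x = -1.5129 / -1.997 = 0.75759 → 75.76% Cl-35, 24.24% Cl-37.

24.24%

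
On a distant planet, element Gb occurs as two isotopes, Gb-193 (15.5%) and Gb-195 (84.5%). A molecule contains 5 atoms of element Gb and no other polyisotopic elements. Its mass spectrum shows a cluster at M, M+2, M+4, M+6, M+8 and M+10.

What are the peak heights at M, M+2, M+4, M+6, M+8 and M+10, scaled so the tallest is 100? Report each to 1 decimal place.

Each Gb atom is independently Gb-193 (p = 0.155) or Gb-195 (q = 0.845); the cluster is the binomial expansion (p + q)^5.
P(M) = 0.155^5 = 0.000089
P(M+2) = 5 × 0.155^4 × 0.845^1 = 0.002439
P(M+4) = 10 × 0.155^3 × 0.845^2 = 0.026589
P(M+6) = 10 × 0.155^2 × 0.845^3 = 0.144955
P(M+8) = 5 × 0.155^1 × 0.845^4 = 0.395120
P(M+10) = 0.845^5 = 0.430808
The M+10 peak is largest (0.430808); scaling to 100 gives 0.0 : 0.6 : 6.2 : 33.6 : 91.7 : 100.0.

0.0 : 0.6 : 6.2 : 33.6 : 91.7 : 100.0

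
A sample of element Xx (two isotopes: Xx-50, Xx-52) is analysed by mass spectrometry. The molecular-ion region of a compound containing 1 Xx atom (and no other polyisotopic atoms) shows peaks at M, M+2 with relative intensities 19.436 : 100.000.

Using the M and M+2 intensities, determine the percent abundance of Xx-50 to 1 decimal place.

16.3%

Write p for the Xx-50 fraction. I(M+2)/I(M) = [C(1,1)·p^0·(1−p)] / p^1 = 1·(1−p)/p = 100.000/19.436 = 5.1451
(1−p)/p = 5.1451/1 = 5.1451  ⇒  p = 1/(1 + 5.1451) = 0.1627
Xx-50: 16.3%, Xx-52: 83.7%.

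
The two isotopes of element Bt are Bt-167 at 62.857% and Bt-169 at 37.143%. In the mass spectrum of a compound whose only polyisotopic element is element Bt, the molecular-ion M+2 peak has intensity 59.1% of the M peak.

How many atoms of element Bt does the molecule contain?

For n independent Bt atoms, I(M+2)/I(M) = n · (abundance Bt-169) / (abundance Bt-167) = n · 0.37143/0.62857.
n = 0.591 × 0.62857/0.37143 = 1.00 ≈ 1

1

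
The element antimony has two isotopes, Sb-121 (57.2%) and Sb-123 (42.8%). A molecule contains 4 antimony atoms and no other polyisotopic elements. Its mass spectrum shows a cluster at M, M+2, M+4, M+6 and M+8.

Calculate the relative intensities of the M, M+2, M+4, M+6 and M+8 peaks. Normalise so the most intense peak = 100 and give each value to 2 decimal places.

Each Sb atom is independently Sb-121 (p = 0.572) or Sb-123 (q = 0.428); the cluster is the binomial expansion (p + q)^4.
P(M) = 0.572^4 = 0.107049
P(M+2) = 4 × 0.572^3 × 0.428^1 = 0.320400
P(M+4) = 6 × 0.572^2 × 0.428^2 = 0.359609
P(M+6) = 4 × 0.572^1 × 0.428^3 = 0.179385
P(M+8) = 0.428^4 = 0.033556
The M+4 peak is largest (0.359609); scaling to 100 gives 29.77 : 89.10 : 100.00 : 49.88 : 9.33.

29.77 : 89.10 : 100.00 : 49.88 : 9.33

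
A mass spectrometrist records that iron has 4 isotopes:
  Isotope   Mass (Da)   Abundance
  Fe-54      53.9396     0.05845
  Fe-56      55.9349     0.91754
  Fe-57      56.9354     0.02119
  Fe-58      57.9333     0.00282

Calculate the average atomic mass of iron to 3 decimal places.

Ar = Σ fᵢ·mᵢ = 0.05845 × 53.9396 + 0.91754 × 55.9349 + 0.02119 × 56.9354 + 0.00282 × 57.9333
= 3.15277 + 51.32251 + 1.20646 + 0.16337 = 55.84511 Da

55.845 Da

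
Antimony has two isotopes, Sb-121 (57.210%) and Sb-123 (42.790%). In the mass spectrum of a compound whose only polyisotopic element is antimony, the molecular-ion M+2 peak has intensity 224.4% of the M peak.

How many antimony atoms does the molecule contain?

The M+2/M ratio from n Sb atoms is n · q/p = n · 0.42790/0.57210.
n = 2.244 × 0.57210/0.42790 = 3.00 ≈ 3

3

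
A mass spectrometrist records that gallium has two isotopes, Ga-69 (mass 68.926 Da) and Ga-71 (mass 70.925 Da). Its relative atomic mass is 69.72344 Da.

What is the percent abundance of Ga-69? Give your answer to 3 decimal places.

60.108%

Let x be the fractional abundance of Ga-69; then Ga-71 has abundance 1 − x.
68.926·x + 70.925·(1 − x) = 69.72344
(68.926 − 70.925)·x = 69.72344 − 70.925
x = -1.20156 / -1.999 = 0.60108 → 60.108% Ga-69, 39.892% Ga-71.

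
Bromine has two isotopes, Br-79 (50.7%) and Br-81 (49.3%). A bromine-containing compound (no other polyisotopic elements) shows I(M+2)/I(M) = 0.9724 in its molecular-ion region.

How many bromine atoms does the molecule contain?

With n Br atoms, P(M+2)/P(M) = C(n,1)·p^(n−1)q / p^n = n·q/p = n · 0.493/0.507.
n = 0.9724 × 0.507/0.493 = 1.00 ≈ 1

1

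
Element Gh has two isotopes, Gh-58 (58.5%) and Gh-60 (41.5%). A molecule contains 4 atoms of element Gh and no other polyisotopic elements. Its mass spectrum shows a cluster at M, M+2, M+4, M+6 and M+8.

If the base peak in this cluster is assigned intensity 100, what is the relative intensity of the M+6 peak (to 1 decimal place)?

(0.585 + 0.415)^4 gives M 0.1171, M+2 0.3323, M+4 0.3536, M+6 0.1672, M+8 0.0297; the largest is M+4.
P(M+4) = C(4,2) × 0.585^2 × 0.415^2 = 6 × 0.342225 × 0.172225 = 0.353638 (base)
P(M+6) = C(4,3) × 0.585^1 × 0.415^3 = 4 × 0.5850 × 0.07147338 = 0.167248
Relative intensity = 0.167248 / 0.353638 × 100 = 47.3

47.3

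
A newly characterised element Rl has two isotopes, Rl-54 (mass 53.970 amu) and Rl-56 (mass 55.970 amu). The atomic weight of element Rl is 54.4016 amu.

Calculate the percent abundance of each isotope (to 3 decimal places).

Rl-54: 78.420%, Rl-56: 21.580%

Let x be the fractional abundance of Rl-54; then Rl-56 has abundance 1 − x.
53.970·x + 55.970·(1 − x) = 54.4016
(53.970 − 55.970)·x = 54.4016 − 55.970
x = -1.5684 / -2.000 = 0.78420 → 78.420% Rl-54, 21.580% Rl-56.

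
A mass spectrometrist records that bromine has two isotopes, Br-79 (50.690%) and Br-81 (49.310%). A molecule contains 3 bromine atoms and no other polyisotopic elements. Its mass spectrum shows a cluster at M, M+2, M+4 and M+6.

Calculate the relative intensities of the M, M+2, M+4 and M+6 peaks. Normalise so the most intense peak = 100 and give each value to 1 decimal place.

Expanding (0.50690 + 0.49310)^3:
P(M) = 0.50690^3 = 0.130247
P(M+2) = 3 × 0.50690^2 × 0.49310^1 = 0.380103
P(M+4) = 3 × 0.50690^1 × 0.49310^2 = 0.369755
P(M+6) = 0.49310^3 = 0.119896
The M+2 peak is largest (0.380103); scaling to 100 gives 34.3 : 100.0 : 97.3 : 31.5.

34.3 : 100.0 : 97.3 : 31.5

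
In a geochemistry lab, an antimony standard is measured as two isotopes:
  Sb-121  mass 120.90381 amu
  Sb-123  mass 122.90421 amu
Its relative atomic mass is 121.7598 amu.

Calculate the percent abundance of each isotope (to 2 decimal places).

Writing the weighted mean with unknown fraction x of Sb-121:
120.90381·x + 122.90421·(1 − x) = 121.7598
(120.90381 − 122.90421)·x = 121.7598 − 122.90421
x = -1.14441 / -2.00040 = 0.57209 → 57.21% Sb-121, 42.79% Sb-123.

Sb-121: 57.21%, Sb-123: 42.79%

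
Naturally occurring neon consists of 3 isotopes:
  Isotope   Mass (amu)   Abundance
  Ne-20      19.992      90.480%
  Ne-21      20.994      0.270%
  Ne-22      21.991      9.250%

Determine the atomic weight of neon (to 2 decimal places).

20.18 amu

Weight each isotope mass by its fractional abundance: 0.90480 × 19.992 + 0.00270 × 20.994 + 0.09250 × 21.991
= 18.0888 + 0.0567 + 2.0342 = 20.1797 amu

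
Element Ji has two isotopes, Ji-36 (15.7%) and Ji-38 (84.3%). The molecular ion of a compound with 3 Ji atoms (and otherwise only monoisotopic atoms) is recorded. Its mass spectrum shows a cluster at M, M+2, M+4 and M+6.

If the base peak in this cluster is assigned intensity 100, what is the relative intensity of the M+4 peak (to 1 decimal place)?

55.9

Binomial terms of (0.157 + 0.843)^3: M 0.0039, M+2 0.0623, M+4 0.3347, M+6 0.5991 → M+6 is the base peak.
P(M+6) = C(3,3) × 0.157^0 × 0.843^3 = 1 × 1.0000 × 0.59907711 = 0.599077 (base)
P(M+4) = C(3,2) × 0.157^1 × 0.843^2 = 3 × 0.1570 × 0.710649 = 0.334716
Relative intensity = 0.334716 / 0.599077 × 100 = 55.9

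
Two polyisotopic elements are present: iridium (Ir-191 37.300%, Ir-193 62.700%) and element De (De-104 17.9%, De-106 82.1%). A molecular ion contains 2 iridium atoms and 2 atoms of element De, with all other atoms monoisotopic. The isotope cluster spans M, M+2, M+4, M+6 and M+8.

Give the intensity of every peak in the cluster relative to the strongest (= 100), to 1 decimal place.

1.0 : 13.0 : 56.6 : 100.0 : 61.5

Iridium pattern (n=2): 0.139129 : 0.467742 : 0.393129
Element De pattern (n=2): 0.032041 : 0.293918 : 0.674041
Convolve the two distributions (both contribute in 2-u steps):
  M: 0.139129×0.032041 = 0.004458
  M+2: 0.139129×0.293918 + 0.467742×0.032041 = 0.055879
  M+4: 0.139129×0.674041 + 0.467742×0.293918 + 0.393129×0.032041 = 0.243853
  M+6: 0.467742×0.674041 + 0.393129×0.293918 = 0.430825
  M+8: 0.393129×0.674041 = 0.264985
Scale to base peak (0.430825) = 100: 1.0 : 13.0 : 56.6 : 100.0 : 61.5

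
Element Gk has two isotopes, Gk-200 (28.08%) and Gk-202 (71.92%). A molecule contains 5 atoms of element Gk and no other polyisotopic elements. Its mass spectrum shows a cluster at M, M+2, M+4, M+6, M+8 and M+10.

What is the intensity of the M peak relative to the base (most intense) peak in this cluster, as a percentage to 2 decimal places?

0.46%

Binomial terms of (0.2808 + 0.7192)^5: M 0.0017, M+2 0.0224, M+4 0.1145, M+6 0.2933, M+8 0.3756, M+10 0.1924 → M+8 is the base peak.
P(M+8) = C(5,4) × 0.2808^1 × 0.7192^4 = 5 × 0.2808 × 0.26754616 = 0.375635 (base)
P(M) = C(5,0) × 0.2808^5 × 0.7192^0 = 1 × 0.00174576 × 1.0000 = 0.001746
Relative intensity = 0.001746 / 0.375635 × 100 = 0.46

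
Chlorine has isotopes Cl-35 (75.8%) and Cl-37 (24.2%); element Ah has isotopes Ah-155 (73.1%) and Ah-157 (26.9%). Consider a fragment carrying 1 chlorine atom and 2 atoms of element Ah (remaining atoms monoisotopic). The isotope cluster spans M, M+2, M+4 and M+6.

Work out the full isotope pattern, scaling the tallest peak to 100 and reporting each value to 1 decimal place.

94.8 : 100.0 : 35.1 : 4.1

Chlorine pattern (n=1): 0.7580 : 0.2420
Element Ah pattern (n=2): 0.534361 : 0.393278 : 0.072361
Convolve the two distributions (both contribute in 2-u steps):
  M: 0.7580×0.534361 = 0.405046
  M+2: 0.7580×0.393278 + 0.2420×0.534361 = 0.427420
  M+4: 0.7580×0.072361 + 0.2420×0.393278 = 0.150023
  M+6: 0.2420×0.072361 = 0.017511
Scale to base peak (0.427420) = 100: 94.8 : 100.0 : 35.1 : 4.1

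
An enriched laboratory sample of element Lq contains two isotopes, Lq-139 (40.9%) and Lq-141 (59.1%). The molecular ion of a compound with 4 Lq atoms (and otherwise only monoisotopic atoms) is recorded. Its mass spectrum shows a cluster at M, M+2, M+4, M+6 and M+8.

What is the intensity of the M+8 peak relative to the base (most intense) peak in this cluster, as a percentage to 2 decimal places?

Binomial terms of (0.409 + 0.591)^4: M 0.0280, M+2 0.1617, M+4 0.3506, M+6 0.3377, M+8 0.1220 → M+4 is the base peak.
P(M+4) = C(4,2) × 0.409^2 × 0.591^2 = 6 × 0.167281 × 0.349281 = 0.350568 (base)
P(M+8) = C(4,4) × 0.409^0 × 0.591^4 = 1 × 1.0000 × 0.12199722 = 0.121997
Relative intensity = 0.121997 / 0.350568 × 100 = 34.80

34.80%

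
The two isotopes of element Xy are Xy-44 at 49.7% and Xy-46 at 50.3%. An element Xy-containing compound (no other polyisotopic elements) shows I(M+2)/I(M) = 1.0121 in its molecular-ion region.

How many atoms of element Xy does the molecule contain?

1

For n independent Xy atoms, I(M+2)/I(M) = n · (abundance Xy-46) / (abundance Xy-44) = n · 0.503/0.497.
n = 1.0121 × 0.497/0.503 = 1.00 ≈ 1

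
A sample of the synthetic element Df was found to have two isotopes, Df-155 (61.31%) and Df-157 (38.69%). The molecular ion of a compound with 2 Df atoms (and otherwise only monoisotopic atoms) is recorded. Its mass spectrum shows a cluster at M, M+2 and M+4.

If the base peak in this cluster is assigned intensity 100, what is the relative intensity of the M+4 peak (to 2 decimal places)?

Binomial terms of (0.6131 + 0.3869)^2: M 0.3759, M+2 0.4744, M+4 0.1497 → M+2 is the base peak.
P(M+2) = C(2,1) × 0.6131^1 × 0.3869^1 = 2 × 0.6131 × 0.3869 = 0.474417 (base)
P(M+4) = C(2,2) × 0.6131^0 × 0.3869^2 = 1 × 1.0000 × 0.14969161 = 0.149692
Relative intensity = 0.149692 / 0.474417 × 100 = 31.55

31.55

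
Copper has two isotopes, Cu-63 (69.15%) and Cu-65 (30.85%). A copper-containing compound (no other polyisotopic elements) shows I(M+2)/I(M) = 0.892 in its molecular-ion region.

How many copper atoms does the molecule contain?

The M+2/M ratio from n Cu atoms is n · q/p = n · 0.3085/0.6915.
n = 0.892 × 0.6915/0.3085 = 2.00 ≈ 2

2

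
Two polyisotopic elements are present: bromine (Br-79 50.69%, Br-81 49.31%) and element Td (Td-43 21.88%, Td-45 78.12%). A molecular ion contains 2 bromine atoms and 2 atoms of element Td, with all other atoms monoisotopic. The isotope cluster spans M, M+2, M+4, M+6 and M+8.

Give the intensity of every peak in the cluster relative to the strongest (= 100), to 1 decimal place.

3.2 : 28.8 : 87.4 : 100.0 : 38.2

Bromine pattern (n=2): 0.25694761 : 0.49990478 : 0.24314761
Element Td pattern (n=2): 0.04787344 : 0.34185312 : 0.61027344
Convolve the two distributions (both contribute in 2-u steps):
  M: 0.25694761×0.04787344 = 0.012301
  M+2: 0.25694761×0.34185312 + 0.49990478×0.04787344 = 0.111771
  M+4: 0.25694761×0.61027344 + 0.49990478×0.34185312 + 0.24314761×0.04787344 = 0.339343
  M+6: 0.49990478×0.61027344 + 0.24314761×0.34185312 = 0.388199
  M+8: 0.24314761×0.61027344 = 0.148387
Scale to base peak (0.388199) = 100: 3.2 : 28.8 : 87.4 : 100.0 : 38.2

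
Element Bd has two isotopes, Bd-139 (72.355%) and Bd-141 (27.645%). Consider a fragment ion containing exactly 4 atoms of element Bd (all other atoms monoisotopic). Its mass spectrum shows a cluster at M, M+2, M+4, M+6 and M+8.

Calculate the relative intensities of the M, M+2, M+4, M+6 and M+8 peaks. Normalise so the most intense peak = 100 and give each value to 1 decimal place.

Each Bd atom is independently Bd-139 (p = 0.72355) or Bd-141 (q = 0.27645); the cluster is the binomial expansion (p + q)^4.
P(M) = 0.72355^4 = 0.274078
P(M+2) = 4 × 0.72355^3 × 0.27645^1 = 0.418873
P(M+4) = 6 × 0.72355^2 × 0.27645^2 = 0.240061
P(M+6) = 4 × 0.72355^1 × 0.27645^3 = 0.061147
P(M+8) = 0.27645^4 = 0.005841
The M+2 peak is largest (0.418873); scaling to 100 gives 65.4 : 100.0 : 57.3 : 14.6 : 1.4.

65.4 : 100.0 : 57.3 : 14.6 : 1.4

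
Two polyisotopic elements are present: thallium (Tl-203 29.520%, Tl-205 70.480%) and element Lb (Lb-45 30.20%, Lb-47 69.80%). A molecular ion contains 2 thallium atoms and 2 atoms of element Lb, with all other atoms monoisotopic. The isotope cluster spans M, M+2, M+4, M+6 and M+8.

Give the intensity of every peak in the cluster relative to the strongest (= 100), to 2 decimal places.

1.93 : 18.12 : 63.86 : 100.00 : 58.72

Thallium pattern (n=2): 0.08714304 : 0.41611392 : 0.49674304
Element Lb pattern (n=2): 0.091204 : 0.421592 : 0.487204
Convolve the two distributions (both contribute in 2-u steps):
  M: 0.08714304×0.091204 = 0.007948
  M+2: 0.08714304×0.421592 + 0.41611392×0.091204 = 0.074690
  M+4: 0.08714304×0.487204 + 0.41611392×0.421592 + 0.49674304×0.091204 = 0.263192
  M+6: 0.41611392×0.487204 + 0.49674304×0.421592 = 0.412155
  M+8: 0.49674304×0.487204 = 0.242015
Scale to base peak (0.412155) = 100: 1.93 : 18.12 : 63.86 : 100.00 : 58.72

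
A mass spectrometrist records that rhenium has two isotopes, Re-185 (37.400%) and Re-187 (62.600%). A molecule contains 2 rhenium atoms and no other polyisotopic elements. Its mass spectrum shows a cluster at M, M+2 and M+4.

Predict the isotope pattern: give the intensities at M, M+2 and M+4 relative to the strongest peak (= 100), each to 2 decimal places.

The 2 Re atoms are independent, so intensities follow the terms of (0.37400 + 0.62600)^2.
P(M) = 0.37400^2 = 0.139876
P(M+2) = 2 × 0.37400^1 × 0.62600^1 = 0.468248
P(M+4) = 0.62600^2 = 0.391876
The M+2 peak is largest (0.468248); scaling to 100 gives 29.87 : 100.00 : 83.69.

29.87 : 100.00 : 83.69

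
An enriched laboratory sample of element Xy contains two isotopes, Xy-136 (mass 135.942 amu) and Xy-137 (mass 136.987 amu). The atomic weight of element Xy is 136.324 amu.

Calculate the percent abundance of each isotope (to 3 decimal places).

Xy-136: 63.445%, Xy-137: 36.555%

Let x be the fractional abundance of Xy-136; then Xy-137 has abundance 1 − x.
135.942·x + 136.987·(1 − x) = 136.324
(135.942 − 136.987)·x = 136.324 − 136.987
x = -0.663 / -1.045 = 0.63445 → 63.445% Xy-136, 36.555% Xy-137.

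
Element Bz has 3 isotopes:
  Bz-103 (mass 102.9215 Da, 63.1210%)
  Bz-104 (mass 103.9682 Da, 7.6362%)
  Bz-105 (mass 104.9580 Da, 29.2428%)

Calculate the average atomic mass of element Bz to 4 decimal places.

103.5970 Da

Average mass = Σ (abundance × isotope mass) = 0.631210 × 102.9215 + 0.076362 × 103.9682 + 0.292428 × 104.9580
= 64.96508 + 7.93922 + 30.69266 = 103.59696 Da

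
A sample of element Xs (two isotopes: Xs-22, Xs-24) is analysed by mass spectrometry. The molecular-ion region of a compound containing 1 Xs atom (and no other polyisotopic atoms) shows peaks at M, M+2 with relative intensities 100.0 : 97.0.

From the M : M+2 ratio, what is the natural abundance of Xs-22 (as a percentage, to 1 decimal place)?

50.8%

If p is the fraction of Xs that is Xs-22, then I(M+2)/I(M) = [C(1,1)·p^0·(1−p)] / p^1 = 1·(1−p)/p = 97.0/100.0 = 0.9700
(1−p)/p = 0.9700/1 = 0.9700  ⇒  p = 1/(1 + 0.9700) = 0.5076
Xs-22: 50.8%, Xs-24: 49.2%.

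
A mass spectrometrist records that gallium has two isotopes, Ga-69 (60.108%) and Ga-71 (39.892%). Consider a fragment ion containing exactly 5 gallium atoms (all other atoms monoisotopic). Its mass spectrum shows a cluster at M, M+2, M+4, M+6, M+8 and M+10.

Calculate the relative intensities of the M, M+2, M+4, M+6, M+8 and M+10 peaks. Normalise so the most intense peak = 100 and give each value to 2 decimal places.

22.70 : 75.34 : 100.00 : 66.37 : 22.02 : 2.92

The 5 Ga atoms are independent, so intensities follow the terms of (0.60108 + 0.39892)^5.
P(M) = 0.60108^5 = 0.078462
P(M+2) = 5 × 0.60108^4 × 0.39892^1 = 0.260366
P(M+4) = 10 × 0.60108^3 × 0.39892^2 = 0.345596
P(M+6) = 10 × 0.60108^2 × 0.39892^3 = 0.229362
P(M+8) = 5 × 0.60108^1 × 0.39892^4 = 0.076111
P(M+10) = 0.39892^5 = 0.010103
The M+4 peak is largest (0.345596); scaling to 100 gives 22.70 : 75.34 : 100.00 : 66.37 : 22.02 : 2.92.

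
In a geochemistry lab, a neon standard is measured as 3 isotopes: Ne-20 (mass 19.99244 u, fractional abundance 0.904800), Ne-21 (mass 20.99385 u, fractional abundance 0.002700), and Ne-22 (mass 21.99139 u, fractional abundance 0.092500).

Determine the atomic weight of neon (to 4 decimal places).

20.1800 u

The abundance-weighted mean is 0.904800 × 19.99244 + 0.002700 × 20.99385 + 0.092500 × 21.99139
= 18.089160 + 0.056683 + 2.034204 = 20.180047 u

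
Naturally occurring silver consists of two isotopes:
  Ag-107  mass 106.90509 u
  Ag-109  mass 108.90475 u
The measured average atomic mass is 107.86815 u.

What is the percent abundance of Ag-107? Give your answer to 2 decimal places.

51.84%

Writing the weighted mean with unknown fraction x of Ag-107:
106.90509·x + 108.90475·(1 − x) = 107.86815
(106.90509 − 108.90475)·x = 107.86815 − 108.90475
x = -1.03660 / -1.99966 = 0.51839 → 51.84% Ag-107, 48.16% Ag-109.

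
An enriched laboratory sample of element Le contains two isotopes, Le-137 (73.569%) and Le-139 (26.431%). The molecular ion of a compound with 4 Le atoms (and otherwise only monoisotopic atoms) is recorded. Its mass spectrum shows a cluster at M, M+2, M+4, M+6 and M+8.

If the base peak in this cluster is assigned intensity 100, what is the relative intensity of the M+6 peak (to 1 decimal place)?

12.9

(0.73569 + 0.26431)^4 gives M 0.2929, M+2 0.4210, M+4 0.2269, M+6 0.0543, M+8 0.0049; the largest is M+2.
P(M+2) = C(4,1) × 0.73569^3 × 0.26431^1 = 4 × 0.39818469 × 0.26431 = 0.420977 (base)
P(M+6) = C(4,3) × 0.73569^1 × 0.26431^3 = 4 × 0.73569 × 0.01846464 = 0.054337
Relative intensity = 0.054337 / 0.420977 × 100 = 12.9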